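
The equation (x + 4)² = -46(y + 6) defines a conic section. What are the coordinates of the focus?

(-4, -35/2)

Vertex (-4, -6); 4p = -46 so p = -23/2. Opens down.
Focus is p units from the vertex along the axis: (h, k + p).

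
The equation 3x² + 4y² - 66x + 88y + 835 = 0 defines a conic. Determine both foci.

Group: 3(x² - 22x) + 4(y² + 22y) = -835
3(x - 11)² + 4(y + 11)² = -835 + 363 + 484 = 12
Divide by 12: (x - 11)²/4 + (y + 11)²/3 = 1
Ellipse, center (11, -11), major axis horizontal; a² = 4, b² = 3.
c² = a² - b² = 4 - 3 = 1, so c = 1.
Foci lie on the horizontal axis through the center: (h ± c, k).

(10, -11) and (12, -11)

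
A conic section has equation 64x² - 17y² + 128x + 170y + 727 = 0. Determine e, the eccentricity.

Group: 64(x² + 2x) -17(y² - 10y) = -727
Complete the square in x and y: 64(x + 1)² -17(y - 5)² = -727 + 64 - 425 = -1088
Dividing both sides by -1088: (y - 5)²/64 - (x + 1)²/17 = 1
Hyperbola, center (-1, 5), transverse axis vertical; a² = 64, b² = 17.
c² = a² + b² = 81, so c = 9.
e = c/a = 9/8.

e = 9/8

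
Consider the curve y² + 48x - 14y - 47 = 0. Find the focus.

Only y is squared. Complete the square in y: (y - 7)² = -48(x - 2).
Vertex (2, 7); 4p = -48 so p = -12. Opens left.
Focus is p units from the vertex along the axis: (h + p, k).

(-10, 7)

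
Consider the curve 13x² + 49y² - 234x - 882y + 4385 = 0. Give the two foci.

Rearranging, 13(x² - 18x) + 49(y² - 18y) = -4385.
Completing the square gives 13(x - 9)² + 49(y - 9)² = -4385 + 1053 + 3969 = 637.
Divide by 637: (x - 9)²/49 + (y - 9)²/13 = 1
Ellipse, center (9, 9), major axis horizontal; a² = 49, b² = 13.
c² = a² - b² = 49 - 13 = 36, so c = 6.
Foci lie on the horizontal axis through the center: (h ± c, k).

(3, 9) and (15, 9)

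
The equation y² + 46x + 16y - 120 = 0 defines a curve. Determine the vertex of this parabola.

(4, -8)

Only y is squared. Complete the square in y: (y + 8)² = -46(x - 4).
Vertex (4, -8); 4p = -46 so p = -23/2. Opens left.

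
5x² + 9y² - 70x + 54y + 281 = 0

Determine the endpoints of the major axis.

(4, -3) and (10, -3)

Rearranging, 5(x² - 14x) + 9(y² + 6y) = -281.
Completing the square gives 5(x - 7)² + 9(y + 3)² = -281 + 245 + 81 = 45.
Divide through by 45 to get (x - 7)²/9 + (y + 3)²/5 = 1.
Ellipse, center (7, -3), major axis horizontal; a² = 9, b² = 5.
a = 3. Vertices at (h ± a, k).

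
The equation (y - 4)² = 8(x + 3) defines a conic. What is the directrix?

Vertex (-3, 4); 4p = 8 so p = 2. Opens right.
Directrix is the vertical line x = h − p = -3 − (2) = -5.

x = -5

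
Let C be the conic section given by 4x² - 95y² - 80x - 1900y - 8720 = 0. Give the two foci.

(10, -10 - 3√11) and (10, -10 + 3√11)

Group: 4(x² - 20x) -95(y² + 20y) = 8720
Completing the square gives 4(x - 10)² -95(y + 10)² = 8720 + 400 - 9500 = -380.
Divide through by -380 to get (y + 10)²/4 - (x - 10)²/95 = 1.
Hyperbola, center (10, -10), transverse axis vertical; a² = 4, b² = 95.
c² = a² + b² = 4 + 95 = 99, so c = 3√11.
Foci lie on the vertical axis through the center: (h, k ± c).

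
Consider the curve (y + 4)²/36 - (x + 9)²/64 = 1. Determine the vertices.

(-9, -10) and (-9, 2)

Center (-9, -4). The positive term is the y-term, so the transverse axis is vertical; a² = 36, b² = 64.
a = 6. Vertices at (h, k ± a).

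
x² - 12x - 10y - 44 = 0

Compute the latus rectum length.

10

Only x is squared. Complete the square in x: (x - 6)² = 10(y + 8).
Vertex (6, -8); 4p = 10 so p = 5/2. Opens up.
Latus rectum length = |4p| = 10.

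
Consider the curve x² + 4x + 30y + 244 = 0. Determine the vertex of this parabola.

(-2, -8)

Only x is squared. Complete the square in x: (x + 2)² = -30(y + 8).
Vertex (-2, -8); 4p = -30 so p = -15/2. Opens down.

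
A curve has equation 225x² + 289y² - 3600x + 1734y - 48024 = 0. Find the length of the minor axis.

30

Rearranging, 225(x² - 16x) + 289(y² + 6y) = 48024.
225(x - 8)² + 289(y + 3)² = 48024 + 14400 + 2601 = 65025
Divide through by 65025 to get (x - 8)²/289 + (y + 3)²/225 = 1.
Ellipse, center (8, -3), major axis horizontal; a² = 289, b² = 225.
b² = 225 so b = 15; the minor axis has length 2b = 30.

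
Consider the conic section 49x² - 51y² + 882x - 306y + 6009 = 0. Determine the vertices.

Collect terms: 49(x² + 18x) -51(y² + 6y) = -6009
Complete the square in x and y: 49(x + 9)² -51(y + 3)² = -6009 + 3969 - 459 = -2499
Divide by -2499: (y + 3)²/49 - (x + 9)²/51 = 1
Hyperbola, center (-9, -3), transverse axis vertical; a² = 49, b² = 51.
a = 7. Vertices at (h, k ± a).

(-9, -10) and (-9, 4)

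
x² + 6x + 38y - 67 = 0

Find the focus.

(-3, -15/2)

Only x is squared. Complete the square in x: (x + 3)² = -38(y - 2).
Vertex (-3, 2); 4p = -38 so p = -19/2. Opens down.
Focus is p units from the vertex along the axis: (h, k + p).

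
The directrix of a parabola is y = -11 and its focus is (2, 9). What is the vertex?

The vertex is the midpoint between the focus and the directrix along the axis of symmetry.
Axis is vertical (directrix is horizontal). Vertex y-coordinate = (9 + (-11))/2 = -1; x-coordinate = 2.

(2, -1)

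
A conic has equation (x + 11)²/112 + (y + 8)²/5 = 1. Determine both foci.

(-11 - √107, -8) and (-11 + √107, -8)

Center (-11, -8). The larger denominator 112 sits under the x-term, so the major axis is horizontal; a² = 112, b² = 5.
c² = a² - b² = 112 - 5 = 107, so c = √107.
Foci lie on the horizontal axis through the center: (h ± c, k).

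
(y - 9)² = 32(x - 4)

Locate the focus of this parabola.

(12, 9)

Vertex (4, 9); 4p = 32 so p = 8. Opens right.
Focus is p units from the vertex along the axis: (h + p, k).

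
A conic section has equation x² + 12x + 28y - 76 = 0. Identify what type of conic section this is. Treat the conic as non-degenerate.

No xy term. Coefficients of x² and y² are A = 1, C = 0.
Exactly one squared variable ⇒ parabola.

parabola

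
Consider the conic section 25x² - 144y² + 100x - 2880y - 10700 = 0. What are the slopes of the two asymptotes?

25(x² + 4x) -144(y² + 20y) = 10700
Completing the square gives 25(x + 2)² -144(y + 10)² = 10700 + 100 - 14400 = -3600.
Divide by -3600: (y + 10)²/25 - (x + 2)²/144 = 1
Hyperbola, center (-2, -10), transverse axis vertical; a² = 25, b² = 144.
For a vertical hyperbola the asymptotes have slope ±a/b.
Here that is ±5/12.

5/12 and -5/12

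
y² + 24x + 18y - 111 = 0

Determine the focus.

(2, -9)

Only y is squared. Complete the square in y: (y + 9)² = -24(x - 8).
Vertex (8, -9); 4p = -24 so p = -6. Opens left.
Focus is p units from the vertex along the axis: (h + p, k).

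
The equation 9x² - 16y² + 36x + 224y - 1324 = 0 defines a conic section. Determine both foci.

(-12, 7) and (8, 7)

Collect terms: 9(x² + 4x) -16(y² - 14y) = 1324
Complete the square: 9(x + 2)² -16(y - 7)² = 1324 + 36 - 784 = 576
Divide through by 576 to get (x + 2)²/64 - (y - 7)²/36 = 1.
Hyperbola, center (-2, 7), transverse axis horizontal; a² = 64, b² = 36.
c² = a² + b² = 64 + 36 = 100, so c = 10.
Foci lie on the horizontal axis through the center: (h ± c, k).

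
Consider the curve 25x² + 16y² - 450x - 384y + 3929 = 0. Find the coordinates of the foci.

(9, 9) and (9, 15)

Collect terms: 25(x² - 18x) + 16(y² - 24y) = -3929
25(x - 9)² + 16(y - 12)² = -3929 + 2025 + 2304 = 400
Divide by 400: (x - 9)²/16 + (y - 12)²/25 = 1
Ellipse, center (9, 12), major axis vertical; a² = 25, b² = 16.
c² = a² - b² = 25 - 16 = 9, so c = 3.
Foci lie on the vertical axis through the center: (h, k ± c).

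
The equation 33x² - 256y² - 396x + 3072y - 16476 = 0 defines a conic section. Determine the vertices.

33(x² - 12x) -256(y² - 12y) = 16476
33(x - 6)² -256(y - 6)² = 16476 + 1188 - 9216 = 8448
Dividing both sides by 8448: (x - 6)²/256 - (y - 6)²/33 = 1
Hyperbola, center (6, 6), transverse axis horizontal; a² = 256, b² = 33.
a = 16. Vertices at (h ± a, k).

(-10, 6) and (22, 6)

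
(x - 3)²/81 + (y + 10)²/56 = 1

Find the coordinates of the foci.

Center (3, -10). The larger denominator 81 sits under the x-term, so the major axis is horizontal; a² = 81, b² = 56.
c² = a² - b² = 81 - 56 = 25, so c = 5.
Foci lie on the horizontal axis through the center: (h ± c, k).

(-2, -10) and (8, -10)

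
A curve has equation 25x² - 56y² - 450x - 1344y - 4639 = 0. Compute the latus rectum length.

112/5

25(x² - 18x) -56(y² + 24y) = 4639
Completing the square gives 25(x - 9)² -56(y + 12)² = 4639 + 2025 - 8064 = -1400.
Divide through by -1400 to get (y + 12)²/25 - (x - 9)²/56 = 1.
Hyperbola, center (9, -12), transverse axis vertical; a² = 25, b² = 56.
Latus rectum length = 2b²/a = 2·56/5 = 112/5.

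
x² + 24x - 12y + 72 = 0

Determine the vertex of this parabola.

(-12, -6)

Only x is squared. Complete the square in x: (x + 12)² = 12(y + 6).
Vertex (-12, -6); 4p = 12 so p = 3. Opens up.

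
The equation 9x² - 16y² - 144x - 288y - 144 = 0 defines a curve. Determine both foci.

Group: 9(x² - 16x) -16(y² + 18y) = 144
9(x - 8)² -16(y + 9)² = 144 + 576 - 1296 = -576
Divide by -576: (y + 9)²/36 - (x - 8)²/64 = 1
Hyperbola, center (8, -9), transverse axis vertical; a² = 36, b² = 64.
c² = a² + b² = 36 + 64 = 100, so c = 10.
Foci lie on the vertical axis through the center: (h, k ± c).

(8, -19) and (8, 1)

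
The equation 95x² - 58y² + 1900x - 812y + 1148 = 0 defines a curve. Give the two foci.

Group: 95(x² + 20x) -58(y² + 14y) = -1148
95(x + 10)² -58(y + 7)² = -1148 + 9500 - 2842 = 5510
Divide through by 5510 to get (x + 10)²/58 - (y + 7)²/95 = 1.
Hyperbola, center (-10, -7), transverse axis horizontal; a² = 58, b² = 95.
c² = a² + b² = 58 + 95 = 153, so c = 3√17.
Foci lie on the horizontal axis through the center: (h ± c, k).

(-10 - 3√17, -7) and (-10 + 3√17, -7)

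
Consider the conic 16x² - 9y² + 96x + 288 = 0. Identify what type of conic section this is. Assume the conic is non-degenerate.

No xy term. Coefficients of x² and y² are A = 16, C = -9.
A and C have opposite signs ⇒ hyperbola.

hyperbola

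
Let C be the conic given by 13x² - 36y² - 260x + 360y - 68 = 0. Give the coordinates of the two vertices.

(4, 5) and (16, 5)

Group the x- and y-terms: 13(x² - 20x) -36(y² - 10y) = 68
Complete the square: 13(x - 10)² -36(y - 5)² = 68 + 1300 - 900 = 468
Dividing both sides by 468: (x - 10)²/36 - (y - 5)²/13 = 1
Hyperbola, center (10, 5), transverse axis horizontal; a² = 36, b² = 13.
a = 6. Vertices at (h ± a, k).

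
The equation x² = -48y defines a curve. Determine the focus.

Vertex (0, 0); 4p = -48 so p = -12. Opens down.
Focus is p units from the vertex along the axis: (h, k + p).

(0, -12)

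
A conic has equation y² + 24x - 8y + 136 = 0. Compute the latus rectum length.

Only y is squared. Complete the square in y: (y - 4)² = -24(x + 5).
Vertex (-5, 4); 4p = -24 so p = -6. Opens left.
Latus rectum length = |4p| = 24.

24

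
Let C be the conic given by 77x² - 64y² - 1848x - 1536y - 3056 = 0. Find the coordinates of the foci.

Rearranging, 77(x² - 24x) -64(y² + 24y) = 3056.
Complete the square: 77(x - 12)² -64(y + 12)² = 3056 + 11088 - 9216 = 4928
Divide by 4928: (x - 12)²/64 - (y + 12)²/77 = 1
Hyperbola, center (12, -12), transverse axis horizontal; a² = 64, b² = 77.
c² = a² + b² = 64 + 77 = 141, so c = √141.
Foci lie on the horizontal axis through the center: (h ± c, k).

(12 - √141, -12) and (12 + √141, -12)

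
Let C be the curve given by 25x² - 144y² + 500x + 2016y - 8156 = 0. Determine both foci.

Collect terms: 25(x² + 20x) -144(y² - 14y) = 8156
Complete the square: 25(x + 10)² -144(y - 7)² = 8156 + 2500 - 7056 = 3600
Divide through by 3600 to get (x + 10)²/144 - (y - 7)²/25 = 1.
Hyperbola, center (-10, 7), transverse axis horizontal; a² = 144, b² = 25.
c² = a² + b² = 144 + 25 = 169, so c = 13.
Foci lie on the horizontal axis through the center: (h ± c, k).

(-23, 7) and (3, 7)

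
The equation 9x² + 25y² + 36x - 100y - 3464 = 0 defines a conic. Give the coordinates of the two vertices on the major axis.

(-22, 2) and (18, 2)

Group the x- and y-terms: 9(x² + 4x) + 25(y² - 4y) = 3464
9(x + 2)² + 25(y - 2)² = 3464 + 36 + 100 = 3600
Dividing both sides by 3600: (x + 2)²/400 + (y - 2)²/144 = 1
Ellipse, center (-2, 2), major axis horizontal; a² = 400, b² = 144.
a = 20. Vertices at (h ± a, k).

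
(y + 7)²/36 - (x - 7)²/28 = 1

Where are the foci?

(7, -15) and (7, 1)

Center (7, -7). The positive term is the y-term, so the transverse axis is vertical; a² = 36, b² = 28.
c² = a² + b² = 36 + 28 = 64, so c = 8.
Foci lie on the vertical axis through the center: (h, k ± c).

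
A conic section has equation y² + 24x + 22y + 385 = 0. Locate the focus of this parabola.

(-17, -11)

Only y is squared. Complete the square in y: (y + 11)² = -24(x + 11).
Vertex (-11, -11); 4p = -24 so p = -6. Opens left.
Focus is p units from the vertex along the axis: (h + p, k).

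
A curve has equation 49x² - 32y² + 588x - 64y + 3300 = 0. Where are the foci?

(-6, -10) and (-6, 8)

49(x² + 12x) -32(y² + 2y) = -3300
49(x + 6)² -32(y + 1)² = -3300 + 1764 - 32 = -1568
Dividing both sides by -1568: (y + 1)²/49 - (x + 6)²/32 = 1
Hyperbola, center (-6, -1), transverse axis vertical; a² = 49, b² = 32.
c² = a² + b² = 49 + 32 = 81, so c = 9.
Foci lie on the vertical axis through the center: (h, k ± c).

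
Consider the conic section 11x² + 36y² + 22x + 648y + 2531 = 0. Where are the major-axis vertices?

Collect terms: 11(x² + 2x) + 36(y² + 18y) = -2531
11(x + 1)² + 36(y + 9)² = -2531 + 11 + 2916 = 396
Divide through by 396 to get (x + 1)²/36 + (y + 9)²/11 = 1.
Ellipse, center (-1, -9), major axis horizontal; a² = 36, b² = 11.
a = 6. Vertices at (h ± a, k).

(-7, -9) and (5, -9)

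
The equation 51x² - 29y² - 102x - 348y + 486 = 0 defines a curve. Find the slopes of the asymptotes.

√1479/29 and -√1479/29

Group the x- and y-terms: 51(x² - 2x) -29(y² + 12y) = -486
51(x - 1)² -29(y + 6)² = -486 + 51 - 1044 = -1479
Divide by -1479: (y + 6)²/51 - (x - 1)²/29 = 1
Hyperbola, center (1, -6), transverse axis vertical; a² = 51, b² = 29.
For a vertical hyperbola the asymptotes have slope ±a/b.
Here that is ±√51/√29 = ±√1479/29.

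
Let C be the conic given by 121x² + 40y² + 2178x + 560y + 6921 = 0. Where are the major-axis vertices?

(-9, -18) and (-9, 4)

Rearranging, 121(x² + 18x) + 40(y² + 14y) = -6921.
Complete the square in x and y: 121(x + 9)² + 40(y + 7)² = -6921 + 9801 + 1960 = 4840
Divide by 4840: (x + 9)²/40 + (y + 7)²/121 = 1
Ellipse, center (-9, -7), major axis vertical; a² = 121, b² = 40.
a = 11. Vertices at (h, k ± a).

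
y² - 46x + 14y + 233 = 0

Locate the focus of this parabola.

Only y is squared. Complete the square in y: (y + 7)² = 46(x - 4).
Vertex (4, -7); 4p = 46 so p = 23/2. Opens right.
Focus is p units from the vertex along the axis: (h + p, k).

(31/2, -7)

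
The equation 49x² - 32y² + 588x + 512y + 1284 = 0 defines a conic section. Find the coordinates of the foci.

(-6, -1) and (-6, 17)

Collect terms: 49(x² + 12x) -32(y² - 16y) = -1284
Complete the square in x and y: 49(x + 6)² -32(y - 8)² = -1284 + 1764 - 2048 = -1568
Divide by -1568: (y - 8)²/49 - (x + 6)²/32 = 1
Hyperbola, center (-6, 8), transverse axis vertical; a² = 49, b² = 32.
c² = a² + b² = 49 + 32 = 81, so c = 9.
Foci lie on the vertical axis through the center: (h, k ± c).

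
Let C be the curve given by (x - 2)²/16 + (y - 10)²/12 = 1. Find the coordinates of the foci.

Center (2, 10). The larger denominator 16 sits under the x-term, so the major axis is horizontal; a² = 16, b² = 12.
c² = a² - b² = 16 - 12 = 4, so c = 2.
Foci lie on the horizontal axis through the center: (h ± c, k).

(0, 10) and (4, 10)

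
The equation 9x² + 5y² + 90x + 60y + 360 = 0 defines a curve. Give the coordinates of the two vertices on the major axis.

(-5, -9) and (-5, -3)

Collect terms: 9(x² + 10x) + 5(y² + 12y) = -360
Completing the square gives 9(x + 5)² + 5(y + 6)² = -360 + 225 + 180 = 45.
Dividing both sides by 45: (x + 5)²/5 + (y + 6)²/9 = 1
Ellipse, center (-5, -6), major axis vertical; a² = 9, b² = 5.
a = 3. Vertices at (h, k ± a).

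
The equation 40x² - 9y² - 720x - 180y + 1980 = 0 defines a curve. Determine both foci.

Group the x- and y-terms: 40(x² - 18x) -9(y² + 20y) = -1980
40(x - 9)² -9(y + 10)² = -1980 + 3240 - 900 = 360
Dividing both sides by 360: (x - 9)²/9 - (y + 10)²/40 = 1
Hyperbola, center (9, -10), transverse axis horizontal; a² = 9, b² = 40.
c² = a² + b² = 9 + 40 = 49, so c = 7.
Foci lie on the horizontal axis through the center: (h ± c, k).

(2, -10) and (16, -10)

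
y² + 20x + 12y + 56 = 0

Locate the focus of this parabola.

(-6, -6)

Only y is squared. Complete the square in y: (y + 6)² = -20(x + 1).
Vertex (-1, -6); 4p = -20 so p = -5. Opens left.
Focus is p units from the vertex along the axis: (h + p, k).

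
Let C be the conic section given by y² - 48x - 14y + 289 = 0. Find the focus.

Only y is squared. Complete the square in y: (y - 7)² = 48(x - 5).
Vertex (5, 7); 4p = 48 so p = 12. Opens right.
Focus is p units from the vertex along the axis: (h + p, k).

(17, 7)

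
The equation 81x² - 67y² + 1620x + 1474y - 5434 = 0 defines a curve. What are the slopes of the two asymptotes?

9√67/67 and -9√67/67

81(x² + 20x) -67(y² - 22y) = 5434
81(x + 10)² -67(y - 11)² = 5434 + 8100 - 8107 = 5427
Divide through by 5427 to get (x + 10)²/67 - (y - 11)²/81 = 1.
Hyperbola, center (-10, 11), transverse axis horizontal; a² = 67, b² = 81.
For a horizontal hyperbola the asymptotes have slope ±b/a.
Here that is ±9/√67 = ±9√67/67.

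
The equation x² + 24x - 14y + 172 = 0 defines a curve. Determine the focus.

Only x is squared. Complete the square in x: (x + 12)² = 14(y - 2).
Vertex (-12, 2); 4p = 14 so p = 7/2. Opens up.
Focus is p units from the vertex along the axis: (h, k + p).

(-12, 11/2)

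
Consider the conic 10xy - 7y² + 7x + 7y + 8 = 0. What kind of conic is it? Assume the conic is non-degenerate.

A = 0, B = 10, C = -7.
Discriminant B² − 4AC = 10² − 4·0·(-7) = 100.
B² − 4AC > 0 ⇒ hyperbola.

hyperbola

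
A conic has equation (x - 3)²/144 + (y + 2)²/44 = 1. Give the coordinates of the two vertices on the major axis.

(-9, -2) and (15, -2)

Center (3, -2). The larger denominator 144 sits under the x-term, so the major axis is horizontal; a² = 144, b² = 44.
a = 12. Vertices at (h ± a, k).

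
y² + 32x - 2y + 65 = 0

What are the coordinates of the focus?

(-10, 1)

Only y is squared. Complete the square in y: (y - 1)² = -32(x + 2).
Vertex (-2, 1); 4p = -32 so p = -8. Opens left.
Focus is p units from the vertex along the axis: (h + p, k).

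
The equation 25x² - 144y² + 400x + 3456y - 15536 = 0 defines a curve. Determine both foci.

(-8, -1) and (-8, 25)

Group: 25(x² + 16x) -144(y² - 24y) = 15536
Completing the square gives 25(x + 8)² -144(y - 12)² = 15536 + 1600 - 20736 = -3600.
Divide through by -3600 to get (y - 12)²/25 - (x + 8)²/144 = 1.
Hyperbola, center (-8, 12), transverse axis vertical; a² = 25, b² = 144.
c² = a² + b² = 25 + 144 = 169, so c = 13.
Foci lie on the vertical axis through the center: (h, k ± c).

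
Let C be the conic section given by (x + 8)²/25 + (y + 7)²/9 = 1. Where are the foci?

(-12, -7) and (-4, -7)

Center (-8, -7). The larger denominator 25 sits under the x-term, so the major axis is horizontal; a² = 25, b² = 9.
c² = a² - b² = 25 - 9 = 16, so c = 4.
Foci lie on the horizontal axis through the center: (h ± c, k).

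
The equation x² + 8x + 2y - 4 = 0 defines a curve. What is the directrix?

Only x is squared. Complete the square in x: (x + 4)² = -2(y - 10).
Vertex (-4, 10); 4p = -2 so p = -1/2. Opens down.
Directrix is the horizontal line y = k − p = 10 − (-1/2) = 21/2.

y = 21/2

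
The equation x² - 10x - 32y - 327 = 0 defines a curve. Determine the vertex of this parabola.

Only x is squared. Complete the square in x: (x - 5)² = 32(y + 11).
Vertex (5, -11); 4p = 32 so p = 8. Opens up.

(5, -11)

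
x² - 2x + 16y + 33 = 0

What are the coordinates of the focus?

(1, -6)

Only x is squared. Complete the square in x: (x - 1)² = -16(y + 2).
Vertex (1, -2); 4p = -16 so p = -4. Opens down.
Focus is p units from the vertex along the axis: (h, k + p).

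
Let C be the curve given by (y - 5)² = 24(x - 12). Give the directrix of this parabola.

Vertex (12, 5); 4p = 24 so p = 6. Opens right.
Directrix is the vertical line x = h − p = 12 − (6) = 6.

x = 6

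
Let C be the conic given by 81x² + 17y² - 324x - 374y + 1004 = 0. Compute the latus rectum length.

Group the x- and y-terms: 81(x² - 4x) + 17(y² - 22y) = -1004
Completing the square gives 81(x - 2)² + 17(y - 11)² = -1004 + 324 + 2057 = 1377.
Divide through by 1377 to get (x - 2)²/17 + (y - 11)²/81 = 1.
Ellipse, center (2, 11), major axis vertical; a² = 81, b² = 17.
Latus rectum length = 2b²/a = 2·17/9 = 34/9.

34/9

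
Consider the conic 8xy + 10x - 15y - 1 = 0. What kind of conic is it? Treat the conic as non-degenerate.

A = 0, B = 8, C = 0.
Discriminant B² − 4AC = 8² − 4·0·0 = 64.
B² − 4AC > 0 ⇒ hyperbola.

hyperbola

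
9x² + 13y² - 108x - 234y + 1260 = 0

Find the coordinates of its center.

Group: 9(x² - 12x) + 13(y² - 18y) = -1260
Complete the square in x and y: 9(x - 6)² + 13(y - 9)² = -1260 + 324 + 1053 = 117
Divide through by 117 to get (x - 6)²/13 + (y - 9)²/9 = 1.
Ellipse with center (6, 9).

(6, 9)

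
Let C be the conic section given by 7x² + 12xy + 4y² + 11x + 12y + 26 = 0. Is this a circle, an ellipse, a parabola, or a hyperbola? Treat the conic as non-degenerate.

A = 7, B = 12, C = 4.
Discriminant B² − 4AC = 12² − 4·7·4 = 32.
B² − 4AC > 0 ⇒ hyperbola.

hyperbola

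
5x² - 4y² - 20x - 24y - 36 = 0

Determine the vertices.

(0, -3) and (4, -3)

5(x² - 4x) -4(y² + 6y) = 36
Complete the square in x and y: 5(x - 2)² -4(y + 3)² = 36 + 20 - 36 = 20
Divide by 20: (x - 2)²/4 - (y + 3)²/5 = 1
Hyperbola, center (2, -3), transverse axis horizontal; a² = 4, b² = 5.
a = 2. Vertices at (h ± a, k).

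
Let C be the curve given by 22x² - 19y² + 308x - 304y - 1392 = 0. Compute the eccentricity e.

e = √779/19

Group: 22(x² + 14x) -19(y² + 16y) = 1392
Complete the square in x and y: 22(x + 7)² -19(y + 8)² = 1392 + 1078 - 1216 = 1254
Dividing both sides by 1254: (x + 7)²/57 - (y + 8)²/66 = 1
Hyperbola, center (-7, -8), transverse axis horizontal; a² = 57, b² = 66.
c² = a² + b² = 123, so c = √123.
e = c/a = √123/√57 = √779/19.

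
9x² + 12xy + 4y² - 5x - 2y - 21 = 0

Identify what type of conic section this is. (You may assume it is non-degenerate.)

parabola

A = 9, B = 12, C = 4.
Discriminant B² − 4AC = 12² − 4·9·4 = 0.
B² − 4AC = 0 ⇒ parabola.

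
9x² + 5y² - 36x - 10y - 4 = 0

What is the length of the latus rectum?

Group: 9(x² - 4x) + 5(y² - 2y) = 4
9(x - 2)² + 5(y - 1)² = 4 + 36 + 5 = 45
Divide by 45: (x - 2)²/5 + (y - 1)²/9 = 1
Ellipse, center (2, 1), major axis vertical; a² = 9, b² = 5.
Latus rectum length = 2b²/a = 2·5/3 = 10/3.

10/3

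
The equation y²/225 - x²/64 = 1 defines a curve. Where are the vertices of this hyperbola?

(0, -15) and (0, 15)

Center (0, 0). The positive term is the y-term, so the transverse axis is vertical; a² = 225, b² = 64.
a = 15. Vertices at (h, k ± a).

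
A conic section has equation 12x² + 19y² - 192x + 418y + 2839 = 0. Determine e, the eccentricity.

Rearranging, 12(x² - 16x) + 19(y² + 22y) = -2839.
Complete the square: 12(x - 8)² + 19(y + 11)² = -2839 + 768 + 2299 = 228
Divide through by 228 to get (x - 8)²/19 + (y + 11)²/12 = 1.
Ellipse, center (8, -11), major axis horizontal; a² = 19, b² = 12.
c² = a² - b² = 7, so c = √7.
e = c/a = √7/√19 = √133/19.

e = √133/19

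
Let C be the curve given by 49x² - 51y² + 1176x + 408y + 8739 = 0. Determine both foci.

Collect terms: 49(x² + 24x) -51(y² - 8y) = -8739
49(x + 12)² -51(y - 4)² = -8739 + 7056 - 816 = -2499
Divide by -2499: (y - 4)²/49 - (x + 12)²/51 = 1
Hyperbola, center (-12, 4), transverse axis vertical; a² = 49, b² = 51.
c² = a² + b² = 49 + 51 = 100, so c = 10.
Foci lie on the vertical axis through the center: (h, k ± c).

(-12, -6) and (-12, 14)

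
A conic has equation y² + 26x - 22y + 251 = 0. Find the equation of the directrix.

Only y is squared. Complete the square in y: (y - 11)² = -26(x + 5).
Vertex (-5, 11); 4p = -26 so p = -13/2. Opens left.
Directrix is the vertical line x = h − p = -5 − (-13/2) = 3/2.

x = 3/2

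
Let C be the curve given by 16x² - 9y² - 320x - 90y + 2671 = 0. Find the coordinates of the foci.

16(x² - 20x) -9(y² + 10y) = -2671
16(x - 10)² -9(y + 5)² = -2671 + 1600 - 225 = -1296
Dividing both sides by -1296: (y + 5)²/144 - (x - 10)²/81 = 1
Hyperbola, center (10, -5), transverse axis vertical; a² = 144, b² = 81.
c² = a² + b² = 144 + 81 = 225, so c = 15.
Foci lie on the vertical axis through the center: (h, k ± c).

(10, -20) and (10, 10)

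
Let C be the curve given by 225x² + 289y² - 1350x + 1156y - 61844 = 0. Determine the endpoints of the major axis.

Group: 225(x² - 6x) + 289(y² + 4y) = 61844
225(x - 3)² + 289(y + 2)² = 61844 + 2025 + 1156 = 65025
Dividing both sides by 65025: (x - 3)²/289 + (y + 2)²/225 = 1
Ellipse, center (3, -2), major axis horizontal; a² = 289, b² = 225.
a = 17. Vertices at (h ± a, k).

(-14, -2) and (20, -2)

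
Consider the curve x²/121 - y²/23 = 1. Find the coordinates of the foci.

(-12, 0) and (12, 0)

Center (0, 0). The positive term is the x-term, so the transverse axis is horizontal; a² = 121, b² = 23.
c² = a² + b² = 121 + 23 = 144, so c = 12.
Foci lie on the horizontal axis through the center: (h ± c, k).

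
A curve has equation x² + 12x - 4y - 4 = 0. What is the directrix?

Only x is squared. Complete the square in x: (x + 6)² = 4(y + 10).
Vertex (-6, -10); 4p = 4 so p = 1. Opens up.
Directrix is the horizontal line y = k − p = -10 − (1) = -11.

y = -11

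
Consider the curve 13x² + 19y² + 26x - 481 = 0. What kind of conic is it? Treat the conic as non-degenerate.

ellipse

No xy term. Coefficients of x² and y² are A = 13, C = 19.
A and C have the same sign but A ≠ C ⇒ ellipse.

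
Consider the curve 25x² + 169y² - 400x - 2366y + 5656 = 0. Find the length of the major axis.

26

Group the x- and y-terms: 25(x² - 16x) + 169(y² - 14y) = -5656
Completing the square gives 25(x - 8)² + 169(y - 7)² = -5656 + 1600 + 8281 = 4225.
Divide through by 4225 to get (x - 8)²/169 + (y - 7)²/25 = 1.
Ellipse, center (8, 7), major axis horizontal; a² = 169, b² = 25.
a² = 169 so a = 13; the major axis has length 2a = 26.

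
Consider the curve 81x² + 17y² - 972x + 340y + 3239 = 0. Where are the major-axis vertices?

Rearranging, 81(x² - 12x) + 17(y² + 20y) = -3239.
Completing the square gives 81(x - 6)² + 17(y + 10)² = -3239 + 2916 + 1700 = 1377.
Dividing both sides by 1377: (x - 6)²/17 + (y + 10)²/81 = 1
Ellipse, center (6, -10), major axis vertical; a² = 81, b² = 17.
a = 9. Vertices at (h, k ± a).

(6, -19) and (6, -1)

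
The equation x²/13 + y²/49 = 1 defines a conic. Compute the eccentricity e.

e = 6/7

Center (0, 0). The larger denominator 49 sits under the y-term, so the major axis is vertical; a² = 49, b² = 13.
c² = a² - b² = 36, so c = 6.
e = c/a = 6/7.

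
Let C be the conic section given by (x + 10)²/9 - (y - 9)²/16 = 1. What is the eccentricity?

Center (-10, 9). The positive term is the x-term, so the transverse axis is horizontal; a² = 9, b² = 16.
c² = a² + b² = 25, so c = 5.
e = c/a = 5/3.

e = 5/3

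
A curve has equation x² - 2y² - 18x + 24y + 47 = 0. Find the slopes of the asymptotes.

Rearranging, (x² - 18x) -2(y² - 12y) = -47.
Completing the square gives (x - 9)² -2(y - 6)² = -47 + 81 - 72 = -38.
Dividing both sides by -38: (y - 6)²/19 - (x - 9)²/38 = 1
Hyperbola, center (9, 6), transverse axis vertical; a² = 19, b² = 38.
For a vertical hyperbola the asymptotes have slope ±a/b.
Here that is ±√19/√38 = ±√2/2.

√2/2 and -√2/2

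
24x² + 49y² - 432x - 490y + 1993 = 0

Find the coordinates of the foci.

(4, 5) and (14, 5)

Rearranging, 24(x² - 18x) + 49(y² - 10y) = -1993.
Completing the square gives 24(x - 9)² + 49(y - 5)² = -1993 + 1944 + 1225 = 1176.
Divide by 1176: (x - 9)²/49 + (y - 5)²/24 = 1
Ellipse, center (9, 5), major axis horizontal; a² = 49, b² = 24.
c² = a² - b² = 49 - 24 = 25, so c = 5.
Foci lie on the horizontal axis through the center: (h ± c, k).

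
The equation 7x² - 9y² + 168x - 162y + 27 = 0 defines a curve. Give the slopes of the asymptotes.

√7/3 and -√7/3

7(x² + 24x) -9(y² + 18y) = -27
Completing the square gives 7(x + 12)² -9(y + 9)² = -27 + 1008 - 729 = 252.
Divide by 252: (x + 12)²/36 - (y + 9)²/28 = 1
Hyperbola, center (-12, -9), transverse axis horizontal; a² = 36, b² = 28.
For a horizontal hyperbola the asymptotes have slope ±b/a.
Here that is ±2√7/6 = ±√7/3.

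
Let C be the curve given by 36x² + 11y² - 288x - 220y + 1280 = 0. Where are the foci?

Group: 36(x² - 8x) + 11(y² - 20y) = -1280
Complete the square in x and y: 36(x - 4)² + 11(y - 10)² = -1280 + 576 + 1100 = 396
Divide by 396: (x - 4)²/11 + (y - 10)²/36 = 1
Ellipse, center (4, 10), major axis vertical; a² = 36, b² = 11.
c² = a² - b² = 36 - 11 = 25, so c = 5.
Foci lie on the vertical axis through the center: (h, k ± c).

(4, 5) and (4, 15)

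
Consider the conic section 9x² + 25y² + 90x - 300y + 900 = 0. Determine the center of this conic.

Group the x- and y-terms: 9(x² + 10x) + 25(y² - 12y) = -900
9(x + 5)² + 25(y - 6)² = -900 + 225 + 900 = 225
Divide by 225: (x + 5)²/25 + (y - 6)²/9 = 1
Ellipse with center (-5, 6).

(-5, 6)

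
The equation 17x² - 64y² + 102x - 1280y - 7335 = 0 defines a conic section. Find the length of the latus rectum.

Rearranging, 17(x² + 6x) -64(y² + 20y) = 7335.
Complete the square in x and y: 17(x + 3)² -64(y + 10)² = 7335 + 153 - 6400 = 1088
Dividing both sides by 1088: (x + 3)²/64 - (y + 10)²/17 = 1
Hyperbola, center (-3, -10), transverse axis horizontal; a² = 64, b² = 17.
Latus rectum length = 2b²/a = 2·17/8 = 17/4.

17/4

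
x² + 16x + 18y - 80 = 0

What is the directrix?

Only x is squared. Complete the square in x: (x + 8)² = -18(y - 8).
Vertex (-8, 8); 4p = -18 so p = -9/2. Opens down.
Directrix is the horizontal line y = k − p = 8 − (-9/2) = 25/2.

y = 25/2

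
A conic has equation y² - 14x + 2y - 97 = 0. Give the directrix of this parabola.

Only y is squared. Complete the square in y: (y + 1)² = 14(x + 7).
Vertex (-7, -1); 4p = 14 so p = 7/2. Opens right.
Directrix is the vertical line x = h − p = -7 − (7/2) = -21/2.

x = -21/2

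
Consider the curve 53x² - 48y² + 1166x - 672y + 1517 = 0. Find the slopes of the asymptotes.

53(x² + 22x) -48(y² + 14y) = -1517
Complete the square in x and y: 53(x + 11)² -48(y + 7)² = -1517 + 6413 - 2352 = 2544
Divide through by 2544 to get (x + 11)²/48 - (y + 7)²/53 = 1.
Hyperbola, center (-11, -7), transverse axis horizontal; a² = 48, b² = 53.
For a horizontal hyperbola the asymptotes have slope ±b/a.
Here that is ±√53/4√3 = ±√159/12.

√159/12 and -√159/12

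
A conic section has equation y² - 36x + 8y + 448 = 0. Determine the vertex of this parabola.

Only y is squared. Complete the square in y: (y + 4)² = 36(x - 12).
Vertex (12, -4); 4p = 36 so p = 9. Opens right.

(12, -4)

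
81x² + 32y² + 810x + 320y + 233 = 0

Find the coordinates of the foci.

(-5, -12) and (-5, 2)

Group: 81(x² + 10x) + 32(y² + 10y) = -233
Completing the square gives 81(x + 5)² + 32(y + 5)² = -233 + 2025 + 800 = 2592.
Divide through by 2592 to get (x + 5)²/32 + (y + 5)²/81 = 1.
Ellipse, center (-5, -5), major axis vertical; a² = 81, b² = 32.
c² = a² - b² = 81 - 32 = 49, so c = 7.
Foci lie on the vertical axis through the center: (h, k ± c).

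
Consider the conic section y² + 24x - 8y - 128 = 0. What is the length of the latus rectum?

Only y is squared. Complete the square in y: (y - 4)² = -24(x - 6).
Vertex (6, 4); 4p = -24 so p = -6. Opens left.
Latus rectum length = |4p| = 24.

24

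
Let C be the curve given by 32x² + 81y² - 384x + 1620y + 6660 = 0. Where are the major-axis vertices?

32(x² - 12x) + 81(y² + 20y) = -6660
Complete the square in x and y: 32(x - 6)² + 81(y + 10)² = -6660 + 1152 + 8100 = 2592
Dividing both sides by 2592: (x - 6)²/81 + (y + 10)²/32 = 1
Ellipse, center (6, -10), major axis horizontal; a² = 81, b² = 32.
a = 9. Vertices at (h ± a, k).

(-3, -10) and (15, -10)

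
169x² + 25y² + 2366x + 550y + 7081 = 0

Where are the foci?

(-7, -23) and (-7, 1)

Group: 169(x² + 14x) + 25(y² + 22y) = -7081
Complete the square in x and y: 169(x + 7)² + 25(y + 11)² = -7081 + 8281 + 3025 = 4225
Divide through by 4225 to get (x + 7)²/25 + (y + 11)²/169 = 1.
Ellipse, center (-7, -11), major axis vertical; a² = 169, b² = 25.
c² = a² - b² = 169 - 25 = 144, so c = 12.
Foci lie on the vertical axis through the center: (h, k ± c).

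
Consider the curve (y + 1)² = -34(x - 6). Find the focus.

Vertex (6, -1); 4p = -34 so p = -17/2. Opens left.
Focus is p units from the vertex along the axis: (h + p, k).

(-5/2, -1)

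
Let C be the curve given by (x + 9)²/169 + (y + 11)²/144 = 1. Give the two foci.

Center (-9, -11). The larger denominator 169 sits under the x-term, so the major axis is horizontal; a² = 169, b² = 144.
c² = a² - b² = 169 - 144 = 25, so c = 5.
Foci lie on the horizontal axis through the center: (h ± c, k).

(-14, -11) and (-4, -11)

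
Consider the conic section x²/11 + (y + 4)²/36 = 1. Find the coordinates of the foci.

Center (0, -4). The larger denominator 36 sits under the y-term, so the major axis is vertical; a² = 36, b² = 11.
c² = a² - b² = 36 - 11 = 25, so c = 5.
Foci lie on the vertical axis through the center: (h, k ± c).

(0, -9) and (0, 1)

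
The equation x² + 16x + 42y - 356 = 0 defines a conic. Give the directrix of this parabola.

Only x is squared. Complete the square in x: (x + 8)² = -42(y - 10).
Vertex (-8, 10); 4p = -42 so p = -21/2. Opens down.
Directrix is the horizontal line y = k − p = 10 − (-21/2) = 41/2.

y = 41/2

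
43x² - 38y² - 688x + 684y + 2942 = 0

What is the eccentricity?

e = 9√43/43

Group the x- and y-terms: 43(x² - 16x) -38(y² - 18y) = -2942
43(x - 8)² -38(y - 9)² = -2942 + 2752 - 3078 = -3268
Dividing both sides by -3268: (y - 9)²/86 - (x - 8)²/76 = 1
Hyperbola, center (8, 9), transverse axis vertical; a² = 86, b² = 76.
c² = a² + b² = 162, so c = 9√2.
e = c/a = 9√2/√86 = 9√43/43.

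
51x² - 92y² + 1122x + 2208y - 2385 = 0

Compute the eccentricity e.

Group the x- and y-terms: 51(x² + 22x) -92(y² - 24y) = 2385
Complete the square: 51(x + 11)² -92(y - 12)² = 2385 + 6171 - 13248 = -4692
Dividing both sides by -4692: (y - 12)²/51 - (x + 11)²/92 = 1
Hyperbola, center (-11, 12), transverse axis vertical; a² = 51, b² = 92.
c² = a² + b² = 143, so c = √143.
e = c/a = √143/√51 = √7293/51.

e = √7293/51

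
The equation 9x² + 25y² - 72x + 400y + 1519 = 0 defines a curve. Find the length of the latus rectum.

9(x² - 8x) + 25(y² + 16y) = -1519
Completing the square gives 9(x - 4)² + 25(y + 8)² = -1519 + 144 + 1600 = 225.
Divide through by 225 to get (x - 4)²/25 + (y + 8)²/9 = 1.
Ellipse, center (4, -8), major axis horizontal; a² = 25, b² = 9.
Latus rectum length = 2b²/a = 2·9/5 = 18/5.

18/5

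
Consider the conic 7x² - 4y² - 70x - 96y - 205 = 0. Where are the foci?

Collect terms: 7(x² - 10x) -4(y² + 24y) = 205
7(x - 5)² -4(y + 12)² = 205 + 175 - 576 = -196
Dividing both sides by -196: (y + 12)²/49 - (x - 5)²/28 = 1
Hyperbola, center (5, -12), transverse axis vertical; a² = 49, b² = 28.
c² = a² + b² = 49 + 28 = 77, so c = √77.
Foci lie on the vertical axis through the center: (h, k ± c).

(5, -12 - √77) and (5, -12 + √77)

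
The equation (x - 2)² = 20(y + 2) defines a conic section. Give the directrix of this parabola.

y = -7

Vertex (2, -2); 4p = 20 so p = 5. Opens up.
Directrix is the horizontal line y = k − p = -2 − (5) = -7.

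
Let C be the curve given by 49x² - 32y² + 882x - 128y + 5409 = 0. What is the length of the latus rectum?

Rearranging, 49(x² + 18x) -32(y² + 4y) = -5409.
Complete the square in x and y: 49(x + 9)² -32(y + 2)² = -5409 + 3969 - 128 = -1568
Dividing both sides by -1568: (y + 2)²/49 - (x + 9)²/32 = 1
Hyperbola, center (-9, -2), transverse axis vertical; a² = 49, b² = 32.
Latus rectum length = 2b²/a = 2·32/7 = 64/7.

64/7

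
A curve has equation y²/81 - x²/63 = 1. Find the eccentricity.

Center (0, 0). The positive term is the y-term, so the transverse axis is vertical; a² = 81, b² = 63.
c² = a² + b² = 144, so c = 12.
e = c/a = 12/9 = 4/3.

e = 4/3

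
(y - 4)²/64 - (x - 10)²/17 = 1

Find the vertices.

(10, -4) and (10, 12)

Center (10, 4). The positive term is the y-term, so the transverse axis is vertical; a² = 64, b² = 17.
a = 8. Vertices at (h, k ± a).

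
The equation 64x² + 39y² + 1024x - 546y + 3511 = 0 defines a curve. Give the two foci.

Group the x- and y-terms: 64(x² + 16x) + 39(y² - 14y) = -3511
Complete the square in x and y: 64(x + 8)² + 39(y - 7)² = -3511 + 4096 + 1911 = 2496
Divide by 2496: (x + 8)²/39 + (y - 7)²/64 = 1
Ellipse, center (-8, 7), major axis vertical; a² = 64, b² = 39.
c² = a² - b² = 64 - 39 = 25, so c = 5.
Foci lie on the vertical axis through the center: (h, k ± c).

(-8, 2) and (-8, 12)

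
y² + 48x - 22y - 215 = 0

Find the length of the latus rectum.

48

Only y is squared. Complete the square in y: (y - 11)² = -48(x - 7).
Vertex (7, 11); 4p = -48 so p = -12. Opens left.
Latus rectum length = |4p| = 48.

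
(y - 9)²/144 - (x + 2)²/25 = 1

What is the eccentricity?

e = 13/12

Center (-2, 9). The positive term is the y-term, so the transverse axis is vertical; a² = 144, b² = 25.
c² = a² + b² = 169, so c = 13.
e = c/a = 13/12.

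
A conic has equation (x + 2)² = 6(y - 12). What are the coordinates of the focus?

(-2, 27/2)

Vertex (-2, 12); 4p = 6 so p = 3/2. Opens up.
Focus is p units from the vertex along the axis: (h, k + p).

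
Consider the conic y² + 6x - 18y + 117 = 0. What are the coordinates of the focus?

Only y is squared. Complete the square in y: (y - 9)² = -6(x + 6).
Vertex (-6, 9); 4p = -6 so p = -3/2. Opens left.
Focus is p units from the vertex along the axis: (h + p, k).

(-15/2, 9)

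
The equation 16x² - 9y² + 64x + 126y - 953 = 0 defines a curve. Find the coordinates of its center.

(-2, 7)

Rearranging, 16(x² + 4x) -9(y² - 14y) = 953.
Complete the square: 16(x + 2)² -9(y - 7)² = 953 + 64 - 441 = 576
Divide by 576: (x + 2)²/36 - (y - 7)²/64 = 1
Hyperbola with center (-2, 7).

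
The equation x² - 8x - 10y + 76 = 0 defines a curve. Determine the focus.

Only x is squared. Complete the square in x: (x - 4)² = 10(y - 6).
Vertex (4, 6); 4p = 10 so p = 5/2. Opens up.
Focus is p units from the vertex along the axis: (h, k + p).

(4, 17/2)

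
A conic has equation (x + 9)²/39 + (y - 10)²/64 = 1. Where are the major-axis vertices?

Center (-9, 10). The larger denominator 64 sits under the y-term, so the major axis is vertical; a² = 64, b² = 39.
a = 8. Vertices at (h, k ± a).

(-9, 2) and (-9, 18)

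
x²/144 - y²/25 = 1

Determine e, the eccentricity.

Center (0, 0). The positive term is the x-term, so the transverse axis is horizontal; a² = 144, b² = 25.
c² = a² + b² = 169, so c = 13.
e = c/a = 13/12.

e = 13/12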